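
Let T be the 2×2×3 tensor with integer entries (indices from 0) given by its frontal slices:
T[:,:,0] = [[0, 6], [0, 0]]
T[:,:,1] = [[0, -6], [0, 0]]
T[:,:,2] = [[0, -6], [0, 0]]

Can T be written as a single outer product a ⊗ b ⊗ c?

Yes

If T = a ⊗ b ⊗ c then every fibre of T is a multiple of the corresponding factor, so read the factors off the fibres through the nonzero entry T[0,1,0] = 6.
The mode-1 fibre T[:,1,0] = [6, 0] gives a = [1, 0] (primitive direction); the mode-2 fibre T[0,:,0] = [0, 6] gives b = [0, 1]; then c[k] = T[0,1,k] / (a[0]·b[1]) = [6, -6, -6] / 1 = [6, -6, -6].
Expanding [1, 0] ⊗ [0, 1] ⊗ [6, -6, -6] reproduces all 12 entries of T, so T = [1, 0] ⊗ [0, 1] ⊗ [6, -6, -6] and rank(T) ≤ 1.
Equivalently every frontal slice T[:,:,k] is c[k] times the rank-1 matrix [1, 0] ⊗ [0, 1]. So T has rank 1 (it is nonzero).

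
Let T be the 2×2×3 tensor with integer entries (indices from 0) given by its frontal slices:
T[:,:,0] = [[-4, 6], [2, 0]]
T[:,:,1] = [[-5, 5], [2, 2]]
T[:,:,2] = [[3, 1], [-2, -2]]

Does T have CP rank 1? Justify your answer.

The mode-3 unfolding of T (rows indexed by k, columns by (i,j) = (0,0), (0,1), (1,0), (1,1)) is [[-4, 6, 2, 0], [-5, 5, 2, 2], [3, 1, -2, -2]].
There the 3×3 minor on rows k ∈ {0, 1, 2}, columns (i,j) ∈ {(0,0), (0,1), (1,0)} is det [[-4, 6, 2], [-5, 5, 2], [3, 1, -2]] = -16 ≠ 0, so this unfolding has rank ≥ 3; CP rank is at least every unfolding rank, so rank(T) ≥ 3.
In particular rank(T) ≥ 3 > 1, so T is not rank-1.

No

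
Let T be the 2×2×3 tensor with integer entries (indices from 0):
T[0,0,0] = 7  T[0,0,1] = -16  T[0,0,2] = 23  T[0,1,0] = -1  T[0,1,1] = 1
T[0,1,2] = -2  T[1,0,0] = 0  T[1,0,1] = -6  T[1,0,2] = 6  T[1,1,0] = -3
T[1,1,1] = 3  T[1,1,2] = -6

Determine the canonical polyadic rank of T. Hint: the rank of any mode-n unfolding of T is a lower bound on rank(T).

Lower bound: in the mode-2 unfolding of T (rows indexed by j, columns by (i,k)) the 2×2 minor on rows j ∈ {0, 1}, columns (i,k) ∈ {(0,0), (0,1)} is det [[7, -16], [-1, 1]] = -9 ≠ 0, so that unfolding has rank ≥ 2 and hence rank(T) ≥ 2 (CP rank is at least every unfolding rank, though it can be larger).
Upper bound: with S_k = T[:,:,k], the two rank-1 terms a₁b₁ᵀ, a₂b₂ᵀ are the rank-1 members of the pencil x·S₀ + y·S₁.
det(x·S₀ + y·S₁) is −21·x² + 63·xy − 42·y² = (-21)·(x − 2·y)(x − y), vanishing at (x:y) = (2:1) and (1:1).
M₁ = 2·S₀ + S₁ = [[-2, -1], [-6, -3]] = −(1, 3)(2, 1)ᵀ and M₂ = S₀ + S₁ = [[-9, 0], [-6, 0]] = (-3)·(3, 2)(1, 0)ᵀ, so take a₁ = (1, 3), b₁ = (2, 1), a₂ = (3, 2), b₂ = (1, 0).
Each slice is an integer combination of E₁ = a₁b₁ᵀ and E₂ = a₂b₂ᵀ: S₀ = −E₁ + 3·E₂, S₁ = E₁ − 6·E₂, S₂ = −2·E₁ + 9·E₂; reading off coefficients, c₁ = (-1, 1, -2) and c₂ = (3, -6, 9).
Hence T = (1, 3) ⊗ (2, 1) ⊗ (-1, 1, -2) + (3, 2) ⊗ (1, 0) ⊗ (3, -6, 9), so rank(T) ≤ 2.
These bounds meet, so rank(T) = 2.

2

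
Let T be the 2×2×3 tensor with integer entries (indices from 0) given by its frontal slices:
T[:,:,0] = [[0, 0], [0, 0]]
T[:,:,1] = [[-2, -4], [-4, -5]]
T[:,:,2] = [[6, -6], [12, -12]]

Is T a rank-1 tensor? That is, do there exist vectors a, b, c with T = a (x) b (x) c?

The mode-1 unfolding of T (rows indexed by i, columns by (j,k) = (0,0), (0,1), (0,2), (1,0), (1,1), (1,2)) is [[0, -2, 6, 0, -4, -6], [0, -4, 12, 0, -5, -12]].
There the 2×2 minor on rows i ∈ {0, 1}, columns (j,k) ∈ {(0,1), (1,1)} is det [[-2, -4], [-4, -5]] = -6 ≠ 0, so this unfolding has rank ≥ 2; CP rank is at least every unfolding rank, so rank(T) ≥ 2.
In particular rank(T) ≥ 2 > 1, so T is not rank-1.

No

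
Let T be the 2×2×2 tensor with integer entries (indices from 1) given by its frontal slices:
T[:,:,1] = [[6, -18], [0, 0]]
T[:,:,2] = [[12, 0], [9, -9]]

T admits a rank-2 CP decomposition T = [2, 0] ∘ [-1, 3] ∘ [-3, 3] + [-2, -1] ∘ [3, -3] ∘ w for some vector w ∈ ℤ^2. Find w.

w = [0, -3]

Subtract the known terms from T to get the rank-1 residual R = [-2, -1] ∘ [3, -3] ∘ w, so R[i,j,k] = a[i]·b[j]·w[k]. Pick indices with nonzero a[1]·b[1] = (-2)·(3) = -6. Only the fibre through (1,1,·) is needed: R[1,1,:] = T[1,1,:] − Σₗ aₗ[1]bₗ[1]cₗ = [6, 12] − (2)·(-1)·[-3, 3] = [0, 18]. Then w[k] = R[1,1,k] / -6 for each k, giving w = [0, 18] / -6 = [0, -3].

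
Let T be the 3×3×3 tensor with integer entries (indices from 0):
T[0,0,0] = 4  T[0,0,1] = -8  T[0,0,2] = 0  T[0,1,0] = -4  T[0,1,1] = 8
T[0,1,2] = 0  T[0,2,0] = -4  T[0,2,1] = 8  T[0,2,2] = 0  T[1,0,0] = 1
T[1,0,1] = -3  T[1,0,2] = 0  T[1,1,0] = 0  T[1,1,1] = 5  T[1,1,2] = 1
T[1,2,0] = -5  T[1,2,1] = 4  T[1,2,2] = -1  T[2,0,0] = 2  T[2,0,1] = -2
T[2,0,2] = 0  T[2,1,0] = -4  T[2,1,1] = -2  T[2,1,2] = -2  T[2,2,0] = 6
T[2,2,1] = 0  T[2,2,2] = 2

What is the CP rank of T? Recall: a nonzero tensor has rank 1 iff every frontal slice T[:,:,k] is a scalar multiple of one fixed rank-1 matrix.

3

Lower bound: in the mode-2 unfolding of T (rows indexed by j, columns by (i,k)) the 3×3 minor on rows j ∈ {0, 1, 2}, columns (i,k) ∈ {(0,0), (1,0), (1,1)} is det [[4, 1, -3], [-4, 0, 5], [-4, -5, 4]] = 36 ≠ 0, so that unfolding has rank ≥ 3 and hence rank(T) ≥ 3 (CP rank is at least every unfolding rank, though it can be larger).
Upper bound: T is a sum of 3 rank-1 terms, T = (0, 1, -2) ⊗ (0, 1, -1) ⊗ (2, 1, 1) + (0, 1, -2) ⊗ (1, 0, 1) ⊗ (-1, 1, 0) + (2, 1, 0) ⊗ (1, -1, -1) ⊗ (2, -4, 0) (written with every a and b primitive with positive leading entry and the scale carried by c; CP decompositions are not unique, and this one is verified by expanding entrywise), so rank(T) ≤ 3.
These bounds meet, so rank(T) = 3.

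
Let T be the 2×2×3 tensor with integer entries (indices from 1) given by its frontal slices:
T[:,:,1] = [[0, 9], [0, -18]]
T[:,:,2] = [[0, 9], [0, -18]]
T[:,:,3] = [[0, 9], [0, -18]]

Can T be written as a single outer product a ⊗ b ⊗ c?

Yes

If T = a ⊗ b ⊗ c then every fibre of T is a multiple of the corresponding factor, so read the factors off the fibres through the nonzero entry T[1,2,1] = 9.
The mode-1 fibre T[:,2,1] = [9, -18] gives a = (1, -2) (primitive direction); the mode-2 fibre T[1,:,1] = [0, 9] gives b = (0, 1); then c[k] = T[1,2,k] / (a[1]·b[2]) = [9, 9, 9] / 1 = (9, 9, 9).
Expanding (1, -2) ⊗ (0, 1) ⊗ (9, 9, 9) reproduces all 12 entries of T, so T = (1, -2) ⊗ (0, 1) ⊗ (9, 9, 9) and rank(T) ≤ 1.
Equivalently every frontal slice T[:,:,k] is c[k] times the rank-1 matrix (1, -2) ⊗ (0, 1). So T has rank 1 (it is nonzero).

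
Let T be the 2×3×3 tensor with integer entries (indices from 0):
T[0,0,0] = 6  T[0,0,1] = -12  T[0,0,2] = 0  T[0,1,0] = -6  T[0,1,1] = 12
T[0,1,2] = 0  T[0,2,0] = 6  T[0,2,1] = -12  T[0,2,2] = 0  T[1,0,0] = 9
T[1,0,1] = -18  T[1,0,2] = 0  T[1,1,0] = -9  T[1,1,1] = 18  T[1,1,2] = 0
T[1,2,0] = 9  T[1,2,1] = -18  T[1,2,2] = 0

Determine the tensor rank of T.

1

Lower bound: T ≠ 0 (e.g. T[0,0,0] = 6), so rank(T) ≥ 1.
Upper bound: the mode-1 fibre T[:,0,0] = [6, 9] gives a = [2, 3] (primitive direction); the mode-2 fibre T[0,:,0] = [6, -6, 6] gives b = [1, -1, 1]; then c[k] = T[0,0,k] / (a[0]·b[0]) = [6, -12, 0] / 2 = [3, -6, 0].
Expanding [2, 3] ⊗ [1, -1, 1] ⊗ [3, -6, 0] reproduces all 18 entries of T, so T = [2, 3] ⊗ [1, -1, 1] ⊗ [3, -6, 0] and rank(T) ≤ 1.
These bounds meet, so rank(T) = 1.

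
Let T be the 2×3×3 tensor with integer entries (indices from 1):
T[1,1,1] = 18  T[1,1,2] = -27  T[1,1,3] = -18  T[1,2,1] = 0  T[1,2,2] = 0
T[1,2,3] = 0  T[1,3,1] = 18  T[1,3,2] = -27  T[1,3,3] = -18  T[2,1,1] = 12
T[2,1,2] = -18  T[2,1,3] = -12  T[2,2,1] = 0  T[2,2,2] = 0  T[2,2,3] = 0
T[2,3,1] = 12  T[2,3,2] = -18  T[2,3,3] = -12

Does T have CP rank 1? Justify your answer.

If T = a ⊗ b ⊗ c then every fibre of T is a multiple of the corresponding factor, so read the factors off the fibres through the nonzero entry T[1,1,1] = 18.
The mode-1 fibre T[:,1,1] = [18, 12] gives a = (3, 2) (primitive direction); the mode-2 fibre T[1,:,1] = [18, 0, 18] gives b = (1, 0, 1); then c[k] = T[1,1,k] / (a[1]·b[1]) = [18, -27, -18] / 3 = (6, -9, -6).
Expanding (3, 2) ⊗ (1, 0, 1) ⊗ (6, -9, -6) reproduces all 18 entries of T, so T = (3, 2) ⊗ (1, 0, 1) ⊗ (6, -9, -6) and rank(T) ≤ 1.
Equivalently every frontal slice T[:,:,k] is c[k] times the rank-1 matrix (3, 2) ⊗ (1, 0, 1). So T has rank 1 (it is nonzero).

Yes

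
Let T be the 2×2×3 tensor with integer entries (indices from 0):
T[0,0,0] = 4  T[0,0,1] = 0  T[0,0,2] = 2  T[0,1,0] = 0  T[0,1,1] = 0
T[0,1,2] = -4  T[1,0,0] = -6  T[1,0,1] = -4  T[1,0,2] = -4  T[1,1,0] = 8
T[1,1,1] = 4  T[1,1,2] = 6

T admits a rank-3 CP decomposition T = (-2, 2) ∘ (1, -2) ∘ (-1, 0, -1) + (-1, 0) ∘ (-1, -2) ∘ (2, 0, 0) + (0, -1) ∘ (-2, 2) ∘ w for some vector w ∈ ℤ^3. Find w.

w = (-2, -2, -1)

Subtract the known terms from T to get the rank-1 residual R = (0, -1) ∘ (-2, 2) ∘ w, so R[i,j,k] = a[i]·b[j]·w[k]. Pick indices with nonzero a[1]·b[0] = (-1)·(-2) = 2. Only the fibre through (1,0,·) is needed: R[1,0,:] = T[1,0,:] − Σₗ aₗ[1]bₗ[0]cₗ = [-6, -4, -4] − (2)·(1)·(-1, 0, -1) − (0)·(-1)·(2, 0, 0) = [-4, -4, -2]. Then w[k] = R[1,0,k] / 2 for each k, giving w = [-4, -4, -2] / 2 = (-2, -2, -1).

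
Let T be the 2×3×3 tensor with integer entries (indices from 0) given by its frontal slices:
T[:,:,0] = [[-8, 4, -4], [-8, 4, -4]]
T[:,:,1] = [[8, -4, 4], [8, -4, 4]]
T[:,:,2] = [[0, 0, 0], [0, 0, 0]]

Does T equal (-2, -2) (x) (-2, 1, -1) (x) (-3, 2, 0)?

Reconstruct entry (0,0,0) from the claimed factors: Σₗ aₗ[0]bₗ[0]cₗ[0] = (-2)·(-2)·(-3) = -12, but T[0,0,0] = -8. The claim is false.

No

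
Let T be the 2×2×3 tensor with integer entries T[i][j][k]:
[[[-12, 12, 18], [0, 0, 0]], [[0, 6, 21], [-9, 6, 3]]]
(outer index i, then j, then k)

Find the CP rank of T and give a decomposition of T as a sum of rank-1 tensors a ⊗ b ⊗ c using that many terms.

rank(T) = 2

Lower bound: the mode-1 unfolding of T (rows indexed by i, columns by (j,k) = (0,0), (0,1), (0,2), (1,0), (1,1), (1,2)) is [[-12, 12, 18, 0, 0, 0], [0, 6, 21, -9, 6, 3]].
There the 2×2 minor on rows i ∈ {0, 1}, columns (j,k) ∈ {(0,0), (0,1)} is det [[-12, 12], [0, 6]] = -72 ≠ 0, so this unfolding has rank ≥ 2; CP rank is at least every unfolding rank, so rank(T) ≥ 2. (This is only a lower bound: in general the CP rank may exceed every unfolding rank, so we still need to exhibit 2 rank-1 terms summing to T.)
Upper bound — finding two terms. Write S_k = T[:,:,k] for the frontal slices: S₀ = [[-12, 0], [0, -9]], S₁ = [[12, 0], [6, 6]], S₂ = [[18, 0], [21, 3]].
If T = a₁ ⊗ b₁ ⊗ c₁ + a₂ ⊗ b₂ ⊗ c₂ then each S_k = c₁[k]·a₁b₁ᵀ + c₂[k]·a₂b₂ᵀ. S₀ and S₁ are linearly independent, so a₁b₁ᵀ and a₂b₂ᵀ must span the same plane of matrices: they are the rank-1 matrices of the form x·S₀ + y·S₁.
det(x·S₀ + y·S₁) is 108·x² − 180·xy + 72·y² = 36·(3·x − 2·y)(x − y), vanishing at (x:y) = (2:3) and (1:1).
M₁ = 2·S₀ + 3·S₁ = [[12, 0], [18, 0]] = 6·[2, 3][1, 0]ᵀ and M₂ = S₀ + S₁ = [[0, 0], [6, -3]] = 3·[0, 1][2, -1]ᵀ, so take a₁ = [2, 3], b₁ = [1, 0], a₂ = [0, 1], b₂ = [2, -1].
Each slice is an integer combination of E₁ = a₁b₁ᵀ and E₂ = a₂b₂ᵀ: S₀ = −6·E₁ + 9·E₂, S₁ = 6·E₁ − 6·E₂, S₂ = 9·E₁ − 3·E₂; reading off coefficients, c₁ = [-6, 6, 9] and c₂ = [9, -6, -3].
Hence T = [2, 3] ⊗ [1, 0] ⊗ [-6, 6, 9] + [0, 1] ⊗ [2, -1] ⊗ [9, -6, -3], so rank(T) ≤ 2.
These bounds meet, so rank(T) = 2.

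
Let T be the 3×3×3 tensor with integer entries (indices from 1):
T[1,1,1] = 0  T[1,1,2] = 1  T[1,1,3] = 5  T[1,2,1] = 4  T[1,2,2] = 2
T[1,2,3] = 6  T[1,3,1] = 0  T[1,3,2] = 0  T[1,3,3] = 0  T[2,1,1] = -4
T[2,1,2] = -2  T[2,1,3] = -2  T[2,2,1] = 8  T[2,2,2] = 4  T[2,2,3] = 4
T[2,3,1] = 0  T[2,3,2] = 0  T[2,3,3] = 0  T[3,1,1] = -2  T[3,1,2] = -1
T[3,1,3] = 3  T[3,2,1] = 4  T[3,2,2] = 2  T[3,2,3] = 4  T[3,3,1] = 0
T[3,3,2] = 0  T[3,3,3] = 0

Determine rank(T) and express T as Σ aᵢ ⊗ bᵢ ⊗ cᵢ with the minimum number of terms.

rank(T) = 3

Lower bound: the mode-1 unfolding of T (rows indexed by i, columns by (j,k) = (1,1), (1,2), (1,3), (2,1), (2,2), (2,3), (3,1), (3,2), (3,3)) is [[0, 1, 5, 4, 2, 6, 0, 0, 0], [-4, -2, -2, 8, 4, 4, 0, 0, 0], [-2, -1, 3, 4, 2, 4, 0, 0, 0]].
There the 3×3 minor on rows i ∈ {1, 2, 3}, columns (j,k) ∈ {(1,1), (1,2), (1,3)} is det [[0, 1, 5], [-4, -2, -2], [-2, -1, 3]] = 16 ≠ 0, so this unfolding has rank ≥ 3; CP rank is at least every unfolding rank, so rank(T) ≥ 3. (Flattening ranks never certify an upper bound on CP rank; for that we must actually write T with 3 rank-1 terms.)
Upper bound: T is a sum of 3 rank-1 terms, T = [1, 0, 0] ⊗ [1, 0, 0] ⊗ [2, 2, -2] + [1, 2, 1] ⊗ [1, -2, 0] ⊗ [-2, -1, -1] + [2, 0, 1] ⊗ [2, 1, 0] ⊗ [0, 0, 2] (written with every a and b primitive with positive leading entry and the scale carried by c; CP decompositions are not unique, and this one is verified by expanding entrywise), so rank(T) ≤ 3.
These bounds meet, so rank(T) = 3.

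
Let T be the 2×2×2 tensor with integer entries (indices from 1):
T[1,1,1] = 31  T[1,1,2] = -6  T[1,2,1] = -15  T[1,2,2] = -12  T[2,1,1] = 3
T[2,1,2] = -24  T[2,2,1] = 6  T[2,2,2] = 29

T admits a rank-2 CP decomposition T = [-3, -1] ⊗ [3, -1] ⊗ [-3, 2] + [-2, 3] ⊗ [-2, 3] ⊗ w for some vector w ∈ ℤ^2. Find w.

Subtract the known terms from T to get the rank-1 residual R = [-2, 3] ⊗ [-2, 3] ⊗ w, so R[i,j,k] = a[i]·b[j]·w[k]. Pick indices with nonzero a[1]·b[1] = (-2)·(-2) = 4. Only the fibre through (1,1,·) is needed: R[1,1,:] = T[1,1,:] − Σₗ aₗ[1]bₗ[1]cₗ = [31, -6] − (-3)·(3)·[-3, 2] = [4, 12]. Then w[k] = R[1,1,k] / 4 for each k, giving w = [4, 12] / 4 = [1, 3].

w = [1, 3]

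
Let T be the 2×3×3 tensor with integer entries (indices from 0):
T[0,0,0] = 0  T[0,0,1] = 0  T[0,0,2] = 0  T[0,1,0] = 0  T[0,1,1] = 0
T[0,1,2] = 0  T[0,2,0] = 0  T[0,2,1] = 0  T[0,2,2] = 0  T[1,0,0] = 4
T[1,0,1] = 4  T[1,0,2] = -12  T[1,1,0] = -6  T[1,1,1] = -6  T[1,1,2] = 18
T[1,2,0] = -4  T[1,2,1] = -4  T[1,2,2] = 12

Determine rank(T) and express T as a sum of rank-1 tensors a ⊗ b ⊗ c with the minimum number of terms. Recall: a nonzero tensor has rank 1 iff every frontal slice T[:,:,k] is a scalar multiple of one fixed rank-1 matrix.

Lower bound: T ≠ 0 (e.g. T[1,0,0] = 4), so rank(T) ≥ 1.
Upper bound: the mode-1 fibre T[:,0,0] = [0, 4] gives a = (0, 1) (primitive direction); the mode-2 fibre T[1,:,0] = [4, -6, -4] gives b = (2, -3, -2); then c[k] = T[1,0,k] / (a[1]·b[0]) = [4, 4, -12] / 2 = (2, 2, -6).
Expanding (0, 1) ⊗ (2, -3, -2) ⊗ (2, 2, -6) reproduces all 18 entries of T, so T = (0, 1) ⊗ (2, -3, -2) ⊗ (2, 2, -6) and rank(T) ≤ 1.
These bounds meet, so rank(T) = 1.

rank(T) = 1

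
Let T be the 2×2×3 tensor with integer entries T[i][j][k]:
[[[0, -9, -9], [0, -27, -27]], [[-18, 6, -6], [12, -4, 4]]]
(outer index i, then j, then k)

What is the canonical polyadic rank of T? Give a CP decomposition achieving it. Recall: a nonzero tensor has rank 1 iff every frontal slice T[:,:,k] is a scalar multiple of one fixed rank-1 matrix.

Lower bound: the mode-2 unfolding of T (rows indexed by j, columns by (i,k) = (0,0), (0,1), (0,2), (1,0), (1,1), (1,2)) is [[0, -9, -9, -18, 6, -6], [0, -27, -27, 12, -4, 4]].
There the 2×2 minor on rows j ∈ {0, 1}, columns (i,k) ∈ {(0,1), (1,0)} is det [[-9, -18], [-27, 12]] = -594 ≠ 0, so this unfolding has rank ≥ 2; CP rank is at least every unfolding rank, so rank(T) ≥ 2. (This is only a lower bound: in general the CP rank may exceed every unfolding rank, so we still need to exhibit 2 rank-1 terms summing to T.)
Upper bound — finding two terms. Write S_k = T[:,:,k] for the frontal slices: S₀ = [[0, 0], [-18, 12]], S₁ = [[-9, -27], [6, -4]], S₂ = [[-9, -27], [-6, 4]].
If T = a₁ ∘ b₁ ∘ c₁ + a₂ ∘ b₂ ∘ c₂ then each S_k = c₁[k]·a₁b₁ᵀ + c₂[k]·a₂b₂ᵀ. S₀ and S₁ are linearly independent, so a₁b₁ᵀ and a₂b₂ᵀ must span the same plane of matrices: they are the rank-1 matrices of the form x·S₀ + y·S₁.
det(x·S₀ + y·S₁) is −594·xy + 198·y² = (-198)·(3·x − y)(y), vanishing at (x:y) = (1:3) and (1:0).
M₁ = S₀ + 3·S₁ = [[-27, -81], [0, 0]] = (-27)·[1, 0][1, 3]ᵀ and M₂ = S₀ = [[0, 0], [-18, 12]] = (-6)·[0, 1][3, -2]ᵀ, so take a₁ = [1, 0], b₁ = [1, 3], a₂ = [0, 1], b₂ = [3, -2].
Each slice is an integer combination of E₁ = a₁b₁ᵀ and E₂ = a₂b₂ᵀ: S₀ = −6·E₂, S₁ = −9·E₁ + 2·E₂, S₂ = −9·E₁ − 2·E₂; reading off coefficients, c₁ = [0, -9, -9] and c₂ = [-6, 2, -2].
Hence T = [1, 0] ∘ [1, 3] ∘ [0, -9, -9] + [0, 1] ∘ [3, -2] ∘ [-6, 2, -2], so rank(T) ≤ 2.
These bounds meet, so rank(T) = 2.

rank(T) = 2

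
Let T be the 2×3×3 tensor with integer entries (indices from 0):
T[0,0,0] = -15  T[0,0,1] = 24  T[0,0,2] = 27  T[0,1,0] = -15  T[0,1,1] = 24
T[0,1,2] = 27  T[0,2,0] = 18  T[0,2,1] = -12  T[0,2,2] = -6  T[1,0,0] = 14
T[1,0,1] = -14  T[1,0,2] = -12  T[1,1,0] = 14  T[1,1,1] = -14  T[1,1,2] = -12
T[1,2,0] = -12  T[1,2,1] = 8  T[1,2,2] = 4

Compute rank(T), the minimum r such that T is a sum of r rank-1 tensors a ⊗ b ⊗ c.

Lower bound: the mode-1 unfolding of T (rows indexed by i, columns by (j,k) = (0,0), (0,1), (0,2), (1,0), (1,1), (1,2), (2,0), (2,1), (2,2)) is [[-15, 24, 27, -15, 24, 27, 18, -12, -6], [14, -14, -12, 14, -14, -12, -12, 8, 4]].
There the 2×2 minor on rows i ∈ {0, 1}, columns (j,k) ∈ {(0,0), (0,1)} is det [[-15, 24], [14, -14]] = -126 ≠ 0, so this unfolding has rank ≥ 2; CP rank is at least every unfolding rank, so rank(T) ≥ 2. (Unfolding ranks only ever bound the CP rank from below — rank(T) can be strictly larger than all of them — so the matching upper bound has to come from an explicit 2-term decomposition.)
Upper bound — finding two terms. Write S_k = T[:,:,k] for the frontal slices: S₀ = [[-15, -15, 18], [14, 14, -12]], S₁ = [[24, 24, -12], [-14, -14, 8]], S₂ = [[27, 27, -6], [-12, -12, 4]].
If T = a₁ ⊗ b₁ ⊗ c₁ + a₂ ⊗ b₂ ⊗ c₂ then each S_k = c₁[k]·a₁b₁ᵀ + c₂[k]·a₂b₂ᵀ. S₀ and S₁ are linearly independent, so a₁b₁ᵀ and a₂b₂ᵀ must span the same plane of matrices: they are the rank-1 matrices of the form x·S₀ + y·S₁.
The 2×2 minor of x·S₀ + y·S₁ on rows {0,1}, columns {0,2} is −72·x² + 12·xy + 24·y² = (-12)·(3·x − 2·y)(2·x + y), vanishing at (x:y) = (2:3) and (1:-2).
M₁ = 2·S₀ + 3·S₁ = [[42, 42, 0], [-14, -14, 0]] = 14·[3, -1][1, 1, 0]ᵀ and M₂ = S₀ − 2·S₁ = [[-63, -63, 42], [42, 42, -28]] = (-7)·[3, -2][3, 3, -2]ᵀ, so take a₁ = [3, -1], b₁ = [1, 1, 0], a₂ = [3, -2], b₂ = [3, 3, -2].
Each slice is an integer combination of E₁ = a₁b₁ᵀ and E₂ = a₂b₂ᵀ: S₀ = 4·E₁ − 3·E₂, S₁ = 2·E₁ + 2·E₂, S₂ = 6·E₁ + E₂; reading off coefficients, c₁ = [4, 2, 6] and c₂ = [-3, 2, 1].
Hence T = [3, -1] ⊗ [1, 1, 0] ⊗ [4, 2, 6] + [3, -2] ⊗ [3, 3, -2] ⊗ [-3, 2, 1], so rank(T) ≤ 2.
These bounds meet, so rank(T) = 2.

2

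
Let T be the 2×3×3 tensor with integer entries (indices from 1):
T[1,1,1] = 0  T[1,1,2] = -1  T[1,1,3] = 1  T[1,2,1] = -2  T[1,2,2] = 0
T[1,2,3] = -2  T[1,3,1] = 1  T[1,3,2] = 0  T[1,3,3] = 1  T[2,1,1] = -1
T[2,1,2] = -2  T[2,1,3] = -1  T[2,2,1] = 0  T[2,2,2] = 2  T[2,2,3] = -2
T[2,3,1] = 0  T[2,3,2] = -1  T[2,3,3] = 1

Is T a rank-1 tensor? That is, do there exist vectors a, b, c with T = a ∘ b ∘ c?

No

The mode-3 unfolding of T (rows indexed by k, columns by (i,j) = (1,1), (1,2), (1,3), (2,1), (2,2), (2,3)) is [[0, -2, 1, -1, 0, 0], [-1, 0, 0, -2, 2, -1], [1, -2, 1, -1, -2, 1]].
There the 3×3 minor on rows k ∈ {1, 2, 3}, columns (i,j) ∈ {(1,1), (1,2), (2,1)} is det [[0, -2, -1], [-1, 0, -2], [1, -2, -1]] = 4 ≠ 0, so this unfolding has rank ≥ 3; CP rank is at least every unfolding rank, so rank(T) ≥ 3.
In particular rank(T) ≥ 3 > 1, so T is not rank-1.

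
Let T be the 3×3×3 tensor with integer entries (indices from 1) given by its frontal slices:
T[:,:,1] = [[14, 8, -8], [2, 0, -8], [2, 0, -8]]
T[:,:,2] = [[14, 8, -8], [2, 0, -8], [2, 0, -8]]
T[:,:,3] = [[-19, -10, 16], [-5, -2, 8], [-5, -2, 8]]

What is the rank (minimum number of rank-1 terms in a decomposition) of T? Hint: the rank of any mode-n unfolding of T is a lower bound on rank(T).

2

Lower bound: the mode-2 unfolding of T (rows indexed by j, columns by (i,k) = (1,1), (1,2), (1,3), (2,1), (2,2), (2,3), (3,1), (3,2), (3,3)) is [[14, 14, -19, 2, 2, -5, 2, 2, -5], [8, 8, -10, 0, 0, -2, 0, 0, -2], [-8, -8, 16, -8, -8, 8, -8, -8, 8]].
There the 2×2 minor on rows j ∈ {1, 2}, columns (i,k) ∈ {(1,1), (1,3)} is det [[14, -19], [8, -10]] = 12 ≠ 0, so this unfolding has rank ≥ 2; CP rank is at least every unfolding rank, so rank(T) ≥ 2. (Flattening ranks never certify an upper bound on CP rank; for that we must actually write T with 2 rank-1 terms.)
Upper bound — finding two terms. Write S_k = T[:,:,k] for the frontal slices: S₁ = [[14, 8, -8], [2, 0, -8], [2, 0, -8]], S₂ = [[14, 8, -8], [2, 0, -8], [2, 0, -8]], S₃ = [[-19, -10, 16], [-5, -2, 8], [-5, -2, 8]].
If T = a₁ ⊗ b₁ ⊗ c₁ + a₂ ⊗ b₂ ⊗ c₂ then each S_k = c₁[k]·a₁b₁ᵀ + c₂[k]·a₂b₂ᵀ. S₁ and S₃ are linearly independent, so a₁b₁ᵀ and a₂b₂ᵀ must span the same plane of matrices: they are the rank-1 matrices of the form x·S₁ + y·S₃.
The 2×2 minor of x·S₁ + y·S₃ on rows {1,2}, columns {1,2} is −16·x² + 32·xy − 12·y² = (-4)·(2·x − 3·y)(2·x − y), vanishing at (x:y) = (3:2) and (1:2).
M₁ = 3·S₁ + 2·S₃ = [[4, 4, 8], [-4, -4, -8], [-4, -4, -8]] = 4·[1, -1, -1][1, 1, 2]ᵀ and M₂ = S₁ + 2·S₃ = [[-24, -12, 24], [-8, -4, 8], [-8, -4, 8]] = (-4)·[3, 1, 1][2, 1, -2]ᵀ, so take a₁ = [1, -1, -1], b₁ = [1, 1, 2], a₂ = [3, 1, 1], b₂ = [2, 1, -2].
Each slice is an integer combination of E₁ = a₁b₁ᵀ and E₂ = a₂b₂ᵀ: S₁ = 2·E₁ + 2·E₂, S₂ = 2·E₁ + 2·E₂, S₃ = −E₁ − 3·E₂; reading off coefficients, c₁ = [2, 2, -1] and c₂ = [2, 2, -3].
Hence T = [1, -1, -1] ⊗ [1, 1, 2] ⊗ [2, 2, -1] + [3, 1, 1] ⊗ [2, 1, -2] ⊗ [2, 2, -3], so rank(T) ≤ 2.
These bounds meet, so rank(T) = 2.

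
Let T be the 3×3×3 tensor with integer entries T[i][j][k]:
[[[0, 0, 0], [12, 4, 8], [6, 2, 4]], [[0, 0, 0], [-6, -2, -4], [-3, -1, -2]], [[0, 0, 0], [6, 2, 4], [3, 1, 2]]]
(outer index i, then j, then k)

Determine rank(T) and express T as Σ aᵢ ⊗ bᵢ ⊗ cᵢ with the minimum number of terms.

Lower bound: T ≠ 0 (e.g. T[0,1,0] = 12), so rank(T) ≥ 1.
Upper bound: if T = a ⊗ b ⊗ c then every fibre of T is a multiple of the corresponding factor, so read the factors off the fibres through the nonzero entry T[0,1,0] = 12.
The mode-1 fibre T[:,1,0] = [12, -6, 6] gives a = [2, -1, 1] (primitive direction); the mode-2 fibre T[0,:,0] = [0, 12, 6] gives b = [0, 2, 1]; then c[k] = T[0,1,k] / (a[0]·b[1]) = [12, 4, 8] / 4 = [3, 1, 2].
Expanding [2, -1, 1] ⊗ [0, 2, 1] ⊗ [3, 1, 2] reproduces all 27 entries of T, so T = [2, -1, 1] ⊗ [0, 2, 1] ⊗ [3, 1, 2] and rank(T) ≤ 1.
These bounds meet, so rank(T) = 1.
Check entry T[2,1,1] = 2: (1)·(2)·(1) = 2.

rank(T) = 1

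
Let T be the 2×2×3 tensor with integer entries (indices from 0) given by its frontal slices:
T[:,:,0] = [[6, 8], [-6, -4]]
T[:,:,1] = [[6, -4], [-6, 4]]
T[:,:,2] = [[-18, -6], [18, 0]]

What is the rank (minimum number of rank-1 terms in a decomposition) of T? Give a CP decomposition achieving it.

rank(T) = 2

Lower bound: the mode-1 unfolding of T (rows indexed by i, columns by (j,k) = (0,0), (0,1), (0,2), (1,0), (1,1), (1,2)) is [[6, 6, -18, 8, -4, -6], [-6, -6, 18, -4, 4, 0]].
There the 2×2 minor on rows i ∈ {0, 1}, columns (j,k) ∈ {(0,0), (1,0)} is det [[6, 8], [-6, -4]] = 24 ≠ 0, so this unfolding has rank ≥ 2; CP rank is at least every unfolding rank, so rank(T) ≥ 2. (Flattening ranks never certify an upper bound on CP rank; for that we must actually write T with 2 rank-1 terms.)
Upper bound — finding two terms. Write S_k = T[:,:,k] for the frontal slices: S₀ = [[6, 8], [-6, -4]], S₁ = [[6, -4], [-6, 4]], S₂ = [[-18, -6], [18, 0]].
If T = a₁ ⊗ b₁ ⊗ c₁ + a₂ ⊗ b₂ ⊗ c₂ then each S_k = c₁[k]·a₁b₁ᵀ + c₂[k]·a₂b₂ᵀ. S₀ and S₁ are linearly independent, so a₁b₁ᵀ and a₂b₂ᵀ must span the same plane of matrices: they are the rank-1 matrices of the form x·S₀ + y·S₁.
det(x·S₀ + y·S₁) is 24·x² + 24·xy = 24·(x + y)(x), vanishing at (x:y) = (1:-1) and (0:1).
M₁ = S₀ − S₁ = [[0, 12], [0, -8]] = 4·[3, -2][0, 1]ᵀ and M₂ = S₁ = [[6, -4], [-6, 4]] = 2·[1, -1][3, -2]ᵀ, so take a₁ = [3, -2], b₁ = [0, 1], a₂ = [1, -1], b₂ = [3, -2].
Each slice is an integer combination of E₁ = a₁b₁ᵀ and E₂ = a₂b₂ᵀ: S₀ = 4·E₁ + 2·E₂, S₁ = 2·E₂, S₂ = −6·E₁ − 6·E₂; reading off coefficients, c₁ = [4, 0, -6] and c₂ = [2, 2, -6].
Hence T = [3, -2] ⊗ [0, 1] ⊗ [4, 0, -6] + [1, -1] ⊗ [3, -2] ⊗ [2, 2, -6], so rank(T) ≤ 2.
These bounds meet, so rank(T) = 2.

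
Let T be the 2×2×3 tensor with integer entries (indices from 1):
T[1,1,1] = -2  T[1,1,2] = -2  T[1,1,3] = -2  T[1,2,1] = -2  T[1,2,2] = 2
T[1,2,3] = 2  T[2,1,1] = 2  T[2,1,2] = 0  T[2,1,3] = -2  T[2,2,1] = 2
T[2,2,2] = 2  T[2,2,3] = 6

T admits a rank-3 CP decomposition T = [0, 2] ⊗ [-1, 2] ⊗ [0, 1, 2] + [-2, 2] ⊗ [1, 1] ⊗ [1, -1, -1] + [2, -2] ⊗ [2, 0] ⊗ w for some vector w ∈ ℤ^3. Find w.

w = [0, -1, -1]

Subtract the known terms from T to get the rank-1 residual R = [2, -2] ⊗ [2, 0] ⊗ w, so R[i,j,k] = a[i]·b[j]·w[k]. Pick indices with nonzero a[1]·b[1] = (2)·(2) = 4. Only the fibre through (1,1,·) is needed: R[1,1,:] = T[1,1,:] − Σₗ aₗ[1]bₗ[1]cₗ = [-2, -2, -2] − (0)·(-1)·[0, 1, 2] − (-2)·(1)·[1, -1, -1] = [0, -4, -4]. Then w[k] = R[1,1,k] / 4 for each k, giving w = [0, -4, -4] / 4 = [0, -1, -1].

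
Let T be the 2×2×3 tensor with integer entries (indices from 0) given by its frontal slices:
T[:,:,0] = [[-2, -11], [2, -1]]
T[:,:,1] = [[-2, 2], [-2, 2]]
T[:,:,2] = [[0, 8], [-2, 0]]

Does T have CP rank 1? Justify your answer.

The mode-3 unfolding of T (rows indexed by k, columns by (i,j) = (0,0), (0,1), (1,0), (1,1)) is [[-2, -11, 2, -1], [-2, 2, -2, 2], [0, 8, -2, 0]].
There the 3×3 minor on rows k ∈ {0, 1, 2}, columns (i,j) ∈ {(0,0), (0,1), (1,0)} is det [[-2, -11, 2], [-2, 2, -2], [0, 8, -2]] = -12 ≠ 0, so this unfolding has rank ≥ 3; CP rank is at least every unfolding rank, so rank(T) ≥ 3.
In particular rank(T) ≥ 3 > 1, so T is not rank-1.

No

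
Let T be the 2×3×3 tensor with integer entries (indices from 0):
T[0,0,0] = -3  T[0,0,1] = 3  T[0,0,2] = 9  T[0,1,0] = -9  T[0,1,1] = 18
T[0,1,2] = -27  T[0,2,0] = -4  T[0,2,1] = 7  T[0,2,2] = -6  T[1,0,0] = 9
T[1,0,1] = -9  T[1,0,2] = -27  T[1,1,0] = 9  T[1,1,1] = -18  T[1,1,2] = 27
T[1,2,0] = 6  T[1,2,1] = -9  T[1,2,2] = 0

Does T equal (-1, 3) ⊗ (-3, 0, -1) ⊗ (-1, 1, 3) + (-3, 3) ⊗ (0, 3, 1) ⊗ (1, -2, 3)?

Yes

Reconstruct entrywise from the claimed factors. For example, T[0,2,0] = -4 and Σₗ aₗ[0]bₗ[2]cₗ[0] = (-1)·(-1)·(-1) + (-3)·(1)·(1) = -4; checking all 18 entries, every one matches. The claim holds.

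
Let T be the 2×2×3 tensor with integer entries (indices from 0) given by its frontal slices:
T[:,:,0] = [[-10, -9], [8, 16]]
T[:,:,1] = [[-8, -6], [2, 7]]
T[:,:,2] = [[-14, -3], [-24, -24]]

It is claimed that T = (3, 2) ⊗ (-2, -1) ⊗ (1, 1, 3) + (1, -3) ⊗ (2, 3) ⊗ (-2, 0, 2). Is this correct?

No

Reconstruct entry (0,0,1) from the claimed factors: Σₗ aₗ[0]bₗ[0]cₗ[1] = (3)·(-2)·(1) + (1)·(2)·(0) = -6, but T[0,0,1] = -8. The claim is false.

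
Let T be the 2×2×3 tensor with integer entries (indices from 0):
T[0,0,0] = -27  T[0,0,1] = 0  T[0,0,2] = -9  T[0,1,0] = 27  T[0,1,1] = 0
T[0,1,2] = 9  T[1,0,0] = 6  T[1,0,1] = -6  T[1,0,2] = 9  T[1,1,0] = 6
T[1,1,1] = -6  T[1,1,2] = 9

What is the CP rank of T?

2

Lower bound: in the mode-2 unfolding of T (rows indexed by j, columns by (i,k)) the 2×2 minor on rows j ∈ {0, 1}, columns (i,k) ∈ {(0,0), (1,0)} is det [[-27, 6], [27, 6]] = -324 ≠ 0, so that unfolding has rank ≥ 2 and hence rank(T) ≥ 2 (CP rank is at least every unfolding rank, though it can be larger).
Upper bound: with S_k = T[:,:,k], the two rank-1 terms a₁b₁ᵀ, a₂b₂ᵀ are the rank-1 members of the pencil x·S₀ + y·S₁.
det(x·S₀ + y·S₁) is −324·x² + 324·xy = (-324)·(x − y)(x), vanishing at (x:y) = (1:1) and (0:1).
M₁ = S₀ + S₁ = [[-27, 27], [0, 0]] = (-27)·(1, 0)(1, -1)ᵀ and M₂ = S₁ = [[0, 0], [-6, -6]] = (-6)·(0, 1)(1, 1)ᵀ, so take a₁ = (1, 0), b₁ = (1, -1), a₂ = (0, 1), b₂ = (1, 1).
Each slice is an integer combination of E₁ = a₁b₁ᵀ and E₂ = a₂b₂ᵀ: S₀ = −27·E₁ + 6·E₂, S₁ = −6·E₂, S₂ = −9·E₁ + 9·E₂; reading off coefficients, c₁ = (-27, 0, -9) and c₂ = (6, -6, 9).
Hence T = (1, 0) ⊗ (1, -1) ⊗ (-27, 0, -9) + (0, 1) ⊗ (1, 1) ⊗ (6, -6, 9), so rank(T) ≤ 2.
These bounds meet, so rank(T) = 2.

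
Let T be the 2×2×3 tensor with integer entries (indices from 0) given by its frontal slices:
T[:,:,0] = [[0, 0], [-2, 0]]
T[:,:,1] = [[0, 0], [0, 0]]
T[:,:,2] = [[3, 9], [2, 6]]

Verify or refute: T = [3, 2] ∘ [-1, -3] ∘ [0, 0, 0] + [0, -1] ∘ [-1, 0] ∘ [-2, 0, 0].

Reconstruct entry (0,0,2) from the claimed factors: Σₗ aₗ[0]bₗ[0]cₗ[2] = (3)·(-1)·(0) + (0)·(-1)·(0) = 0, but T[0,0,2] = 3. The claim is false.

No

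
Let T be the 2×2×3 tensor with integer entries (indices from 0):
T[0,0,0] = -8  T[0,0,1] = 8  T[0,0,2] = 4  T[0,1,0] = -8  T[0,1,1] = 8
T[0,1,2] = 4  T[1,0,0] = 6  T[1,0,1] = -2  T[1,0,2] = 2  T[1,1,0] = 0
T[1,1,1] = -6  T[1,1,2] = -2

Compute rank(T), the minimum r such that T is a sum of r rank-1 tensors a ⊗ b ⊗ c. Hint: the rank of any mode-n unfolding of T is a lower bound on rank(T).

3

Lower bound: in the mode-3 unfolding of T (rows indexed by k, columns by (i,j)) the 3×3 minor on rows k ∈ {0, 1, 2}, columns (i,j) ∈ {(0,0), (1,0), (1,1)} is det [[-8, 6, 0], [8, -2, -6], [4, 2, -2]] = -176 ≠ 0, so that unfolding has rank ≥ 3 and hence rank(T) ≥ 3 (CP rank is at least every unfolding rank, though it can be larger).
Upper bound: T is a sum of 3 rank-1 terms, T = [0, 1] ⊗ [0, 1] ⊗ [-2, 0, 4] + [0, 1] ⊗ [1, -1] ⊗ [2, 2, 4] + [2, -1] ⊗ [1, 1] ⊗ [-4, 4, 2] (one valid choice — decompositions are not unique — normalised so each a, b is primitive with positive first nonzero entry; check it by expanding all entries), so rank(T) ≤ 3.
These bounds meet, so rank(T) = 3.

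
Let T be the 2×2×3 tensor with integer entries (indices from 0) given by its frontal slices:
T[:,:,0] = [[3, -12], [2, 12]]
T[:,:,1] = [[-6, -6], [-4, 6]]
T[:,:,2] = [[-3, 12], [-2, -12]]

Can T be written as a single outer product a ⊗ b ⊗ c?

The mode-1 unfolding of T (rows indexed by i, columns by (j,k) = (0,0), (0,1), (0,2), (1,0), (1,1), (1,2)) is [[3, -6, -3, -12, -6, 12], [2, -4, -2, 12, 6, -12]].
There the 2×2 minor on rows i ∈ {0, 1}, columns (j,k) ∈ {(0,0), (1,0)} is det [[3, -12], [2, 12]] = 60 ≠ 0, so this unfolding has rank ≥ 2; CP rank is at least every unfolding rank, so rank(T) ≥ 2.
In particular rank(T) ≥ 2 > 1, so T is not rank-1.

No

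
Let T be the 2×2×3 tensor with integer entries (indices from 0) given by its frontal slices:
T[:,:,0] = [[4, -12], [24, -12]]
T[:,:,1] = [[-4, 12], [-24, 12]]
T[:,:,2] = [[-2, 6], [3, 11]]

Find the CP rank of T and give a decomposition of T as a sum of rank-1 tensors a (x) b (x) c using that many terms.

Lower bound: the mode-1 unfolding of T (rows indexed by i, columns by (j,k) = (0,0), (0,1), (0,2), (1,0), (1,1), (1,2)) is [[4, -4, -2, -12, 12, 6], [24, -24, 3, -12, 12, 11]].
There the 2×2 minor on rows i ∈ {0, 1}, columns (j,k) ∈ {(0,0), (0,2)} is det [[4, -2], [24, 3]] = 60 ≠ 0, so this unfolding has rank ≥ 2; CP rank is at least every unfolding rank, so rank(T) ≥ 2. (Flattening ranks never certify an upper bound on CP rank; for that we must actually write T with 2 rank-1 terms.)
Upper bound — finding two terms. Write S_k = T[:,:,k] for the frontal slices: S₀ = [[4, -12], [24, -12]], S₁ = [[-4, 12], [-24, 12]], S₂ = [[-2, 6], [3, 11]].
If T = a₁ (x) b₁ (x) c₁ + a₂ (x) b₂ (x) c₂ then each S_k = c₁[k]·a₁b₁ᵀ + c₂[k]·a₂b₂ᵀ. S₀ and S₂ are linearly independent, so a₁b₁ᵀ and a₂b₂ᵀ must span the same plane of matrices: they are the rank-1 matrices of the form x·S₀ + y·S₂.
det(x·S₀ + y·S₂) is 240·x² − 40·xy − 40·y² = 40·(2·x − y)(3·x + y), vanishing at (x:y) = (1:2) and (1:-3).
M₁ = S₀ + 2·S₂ = [[0, 0], [30, 10]] = 10·[0, 1][3, 1]ᵀ and M₂ = S₀ − 3·S₂ = [[10, -30], [15, -45]] = 5·[2, 3][1, -3]ᵀ, so take a₁ = [0, 1], b₁ = [3, 1], a₂ = [2, 3], b₂ = [1, -3].
Each slice is an integer combination of E₁ = a₁b₁ᵀ and E₂ = a₂b₂ᵀ: S₀ = 6·E₁ + 2·E₂, S₁ = −6·E₁ − 2·E₂, S₂ = 2·E₁ − E₂; reading off coefficients, c₁ = [6, -6, 2] and c₂ = [2, -2, -1].
Hence T = [0, 1] (x) [3, 1] (x) [6, -6, 2] + [2, 3] (x) [1, -3] (x) [2, -2, -1], so rank(T) ≤ 2.
These bounds meet, so rank(T) = 2.
Check entry T[1,1,0] = -12: (1)·(1)·(6) + (3)·(-3)·(2) = -12.

rank(T) = 2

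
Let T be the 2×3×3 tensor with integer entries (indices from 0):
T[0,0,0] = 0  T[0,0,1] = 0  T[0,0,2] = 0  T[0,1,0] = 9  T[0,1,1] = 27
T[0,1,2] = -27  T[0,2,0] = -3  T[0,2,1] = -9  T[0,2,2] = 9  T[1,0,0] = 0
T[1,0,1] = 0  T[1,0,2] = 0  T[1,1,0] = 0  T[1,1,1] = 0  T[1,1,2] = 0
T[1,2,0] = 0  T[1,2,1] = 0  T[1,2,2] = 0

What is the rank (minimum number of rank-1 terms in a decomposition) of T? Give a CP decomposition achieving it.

Lower bound: T ≠ 0 (e.g. T[0,1,0] = 9), so rank(T) ≥ 1.
Upper bound: the mode-1 fibre T[:,1,0] = [9, 0] gives a = [1, 0] (primitive direction); the mode-2 fibre T[0,:,0] = [0, 9, -3] gives b = [0, 3, -1]; then c[k] = T[0,1,k] / (a[0]·b[1]) = [9, 27, -27] / 3 = [3, 9, -9].
Expanding [1, 0] (x) [0, 3, -1] (x) [3, 9, -9] reproduces all 18 entries of T, so T = [1, 0] (x) [0, 3, -1] (x) [3, 9, -9] and rank(T) ≤ 1.
These bounds meet, so rank(T) = 1.

rank(T) = 1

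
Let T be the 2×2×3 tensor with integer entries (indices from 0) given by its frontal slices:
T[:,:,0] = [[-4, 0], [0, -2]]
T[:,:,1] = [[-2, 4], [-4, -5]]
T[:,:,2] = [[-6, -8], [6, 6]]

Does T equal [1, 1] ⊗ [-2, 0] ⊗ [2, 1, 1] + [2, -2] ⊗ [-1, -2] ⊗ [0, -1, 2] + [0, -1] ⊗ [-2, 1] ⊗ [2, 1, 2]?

No

Reconstruct entry (0,0,1) from the claimed factors: Σₗ aₗ[0]bₗ[0]cₗ[1] = (1)·(-2)·(1) + (2)·(-1)·(-1) + (0)·(-2)·(1) = 0, but T[0,0,1] = -2. The claim is false.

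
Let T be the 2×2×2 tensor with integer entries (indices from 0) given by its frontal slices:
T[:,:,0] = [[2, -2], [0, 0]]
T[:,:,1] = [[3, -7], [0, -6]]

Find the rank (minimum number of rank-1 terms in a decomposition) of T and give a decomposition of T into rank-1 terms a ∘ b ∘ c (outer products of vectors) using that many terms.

Lower bound: the mode-3 unfolding of T (rows indexed by k, columns by (i,j) = (0,0), (0,1), (1,0), (1,1)) is [[2, -2, 0, 0], [3, -7, 0, -6]].
There the 2×2 minor on rows k ∈ {0, 1}, columns (i,j) ∈ {(0,0), (0,1)} is det [[2, -2], [3, -7]] = -8 ≠ 0, so this unfolding has rank ≥ 2; CP rank is at least every unfolding rank, so rank(T) ≥ 2. (Flattening ranks never certify an upper bound on CP rank; for that we must actually write T with 2 rank-1 terms.)
Upper bound — finding two terms. Write S_k = T[:,:,k] for the frontal slices: S₀ = [[2, -2], [0, 0]], S₁ = [[3, -7], [0, -6]].
If T = a₁ ∘ b₁ ∘ c₁ + a₂ ∘ b₂ ∘ c₂ then each S_k = c₁[k]·a₁b₁ᵀ + c₂[k]·a₂b₂ᵀ. S₀ and S₁ are linearly independent, so a₁b₁ᵀ and a₂b₂ᵀ must span the same plane of matrices: they are the rank-1 matrices of the form x·S₀ + y·S₁.
det(x·S₀ + y·S₁) is −12·xy − 18·y² = (-6)·(2·x + 3·y)(y), vanishing at (x:y) = (3:-2) and (1:0).
M₁ = 3·S₀ − 2·S₁ = [[0, 8], [0, 12]] = 4·[2, 3][0, 1]ᵀ and M₂ = S₀ = [[2, -2], [0, 0]] = 2·[1, 0][1, -1]ᵀ, so take a₁ = [2, 3], b₁ = [0, 1], a₂ = [1, 0], b₂ = [1, -1].
Each slice is an integer combination of E₁ = a₁b₁ᵀ and E₂ = a₂b₂ᵀ: S₀ = 2·E₂, S₁ = −2·E₁ + 3·E₂; reading off coefficients, c₁ = [0, -2] and c₂ = [2, 3].
Hence T = [2, 3] ∘ [0, 1] ∘ [0, -2] + [1, 0] ∘ [1, -1] ∘ [2, 3], so rank(T) ≤ 2.
These bounds meet, so rank(T) = 2.

rank(T) = 2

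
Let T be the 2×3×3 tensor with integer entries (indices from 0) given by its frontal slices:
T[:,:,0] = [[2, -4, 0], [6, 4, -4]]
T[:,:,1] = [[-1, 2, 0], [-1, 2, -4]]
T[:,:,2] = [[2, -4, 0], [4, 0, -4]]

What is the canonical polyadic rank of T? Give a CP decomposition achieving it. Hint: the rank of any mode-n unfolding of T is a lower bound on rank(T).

Lower bound: the mode-2 unfolding of T (rows indexed by j, columns by (i,k) = (0,0), (0,1), (0,2), (1,0), (1,1), (1,2)) is [[2, -1, 2, 6, -1, 4], [-4, 2, -4, 4, 2, 0], [0, 0, 0, -4, -4, -4]].
There the 3×3 minor on rows j ∈ {0, 1, 2}, columns (i,k) ∈ {(0,0), (1,0), (1,1)} is det [[2, 6, -1], [-4, 4, 2], [0, -4, -4]] = -128 ≠ 0, so this unfolding has rank ≥ 3; CP rank is at least every unfolding rank, so rank(T) ≥ 3. (Unfolding ranks only ever bound the CP rank from below — rank(T) can be strictly larger than all of them — so the matching upper bound has to come from an explicit 3-term decomposition.)
Upper bound: T is a sum of 3 rank-1 terms, T = (0, 1) (x) (0, 0, 1) (x) (4, -4, 0) + (0, 1) (x) (1, 2, -2) (x) (4, 0, 2) + (1, 1) (x) (1, -2, 0) (x) (2, -1, 2) (written with every a and b primitive with positive leading entry and the scale carried by c; CP decompositions are not unique, and this one is verified by expanding entrywise), so rank(T) ≤ 3.
These bounds meet, so rank(T) = 3.

rank(T) = 3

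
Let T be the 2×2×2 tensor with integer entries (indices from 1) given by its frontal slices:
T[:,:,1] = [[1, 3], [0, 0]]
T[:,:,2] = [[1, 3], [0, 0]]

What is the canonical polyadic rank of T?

Lower bound: T ≠ 0 (e.g. T[1,1,1] = 1), so rank(T) ≥ 1.
Upper bound: if T = a ⊗ b ⊗ c then every fibre of T is a multiple of the corresponding factor, so read the factors off the fibres through the nonzero entry T[1,1,1] = 1.
The mode-1 fibre T[:,1,1] = [1, 0] gives a = [1, 0] (primitive direction); the mode-2 fibre T[1,:,1] = [1, 3] gives b = [1, 3]; then c[k] = T[1,1,k] / (a[1]·b[1]) = [1, 1] / 1 = [1, 1].
Expanding [1, 0] ⊗ [1, 3] ⊗ [1, 1] reproduces all 8 entries of T, so T = [1, 0] ⊗ [1, 3] ⊗ [1, 1] and rank(T) ≤ 1.
These bounds meet, so rank(T) = 1.

1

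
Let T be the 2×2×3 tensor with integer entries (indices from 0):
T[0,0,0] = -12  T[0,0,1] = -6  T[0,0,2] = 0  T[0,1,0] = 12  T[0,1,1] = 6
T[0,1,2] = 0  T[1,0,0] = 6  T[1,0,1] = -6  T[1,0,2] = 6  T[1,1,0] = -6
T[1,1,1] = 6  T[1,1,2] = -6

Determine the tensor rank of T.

2

Lower bound: in the mode-3 unfolding of T (rows indexed by k, columns by (i,j)) the 2×2 minor on rows k ∈ {0, 1}, columns (i,j) ∈ {(0,0), (1,0)} is det [[-12, 6], [-6, -6]] = 108 ≠ 0, so that unfolding has rank ≥ 2 and hence rank(T) ≥ 2 (CP rank is at least every unfolding rank, though it can be larger).
Upper bound: T[:,j,:] = b[j]·M for every slice, with b = (1, -1) and M = [[-12, -6, 0], [6, -6, 6]] (rows i, columns k).
Splitting M by its rows (i = 0, 1), M = (1, 0)(-12, -6, 0)ᵀ + (0, 1)(6, -6, 6)ᵀ.
Hence T = (1, 0) (x) (1, -1) (x) (-12, -6, 0) + (0, 1) (x) (1, -1) (x) (6, -6, 6), so rank(T) ≤ 2.
These bounds meet, so rank(T) = 2.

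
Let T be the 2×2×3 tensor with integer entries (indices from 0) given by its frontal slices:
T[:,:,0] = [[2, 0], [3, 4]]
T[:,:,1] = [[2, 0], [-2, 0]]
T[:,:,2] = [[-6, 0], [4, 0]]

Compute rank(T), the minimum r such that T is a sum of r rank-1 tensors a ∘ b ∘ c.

3

Lower bound: the mode-3 unfolding of T (rows indexed by k, columns by (i,j) = (0,0), (0,1), (1,0), (1,1)) is [[2, 0, 3, 4], [2, 0, -2, 0], [-6, 0, 4, 0]].
There the 3×3 minor on rows k ∈ {0, 1, 2}, columns (i,j) ∈ {(0,0), (1,0), (1,1)} is det [[2, 3, 4], [2, -2, 0], [-6, 4, 0]] = -16 ≠ 0, so this unfolding has rank ≥ 3; CP rank is at least every unfolding rank, so rank(T) ≥ 3. (This is only a lower bound: in general the CP rank may exceed every unfolding rank, so we still need to exhibit 3 rank-1 terms summing to T.)
Upper bound: T is a sum of 3 rank-1 terms, T = [0, 1] ∘ [1, 1] ∘ [4, 0, 0] + [1, -1] ∘ [1, 0] ∘ [0, 2, -2] + [2, -1] ∘ [1, 0] ∘ [1, 0, -2] (written with every a and b primitive with positive leading entry and the scale carried by c; CP decompositions are not unique, and this one is verified by expanding entrywise), so rank(T) ≤ 3.
These bounds meet, so rank(T) = 3.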